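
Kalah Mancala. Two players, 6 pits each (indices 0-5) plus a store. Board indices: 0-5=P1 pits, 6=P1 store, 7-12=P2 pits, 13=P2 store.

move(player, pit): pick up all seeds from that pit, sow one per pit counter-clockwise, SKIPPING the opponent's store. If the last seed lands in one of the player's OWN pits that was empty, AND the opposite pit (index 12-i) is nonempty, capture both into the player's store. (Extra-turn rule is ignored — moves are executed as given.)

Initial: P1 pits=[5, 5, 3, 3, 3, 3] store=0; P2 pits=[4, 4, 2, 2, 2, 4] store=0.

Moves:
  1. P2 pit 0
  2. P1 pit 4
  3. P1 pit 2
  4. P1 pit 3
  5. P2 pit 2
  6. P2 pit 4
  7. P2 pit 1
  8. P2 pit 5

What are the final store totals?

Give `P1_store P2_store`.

Answer: 2 3

Derivation:
Move 1: P2 pit0 -> P1=[5,5,3,3,3,3](0) P2=[0,5,3,3,3,4](0)
Move 2: P1 pit4 -> P1=[5,5,3,3,0,4](1) P2=[1,5,3,3,3,4](0)
Move 3: P1 pit2 -> P1=[5,5,0,4,1,5](1) P2=[1,5,3,3,3,4](0)
Move 4: P1 pit3 -> P1=[5,5,0,0,2,6](2) P2=[2,5,3,3,3,4](0)
Move 5: P2 pit2 -> P1=[5,5,0,0,2,6](2) P2=[2,5,0,4,4,5](0)
Move 6: P2 pit4 -> P1=[6,6,0,0,2,6](2) P2=[2,5,0,4,0,6](1)
Move 7: P2 pit1 -> P1=[6,6,0,0,2,6](2) P2=[2,0,1,5,1,7](2)
Move 8: P2 pit5 -> P1=[7,7,1,1,3,7](2) P2=[2,0,1,5,1,0](3)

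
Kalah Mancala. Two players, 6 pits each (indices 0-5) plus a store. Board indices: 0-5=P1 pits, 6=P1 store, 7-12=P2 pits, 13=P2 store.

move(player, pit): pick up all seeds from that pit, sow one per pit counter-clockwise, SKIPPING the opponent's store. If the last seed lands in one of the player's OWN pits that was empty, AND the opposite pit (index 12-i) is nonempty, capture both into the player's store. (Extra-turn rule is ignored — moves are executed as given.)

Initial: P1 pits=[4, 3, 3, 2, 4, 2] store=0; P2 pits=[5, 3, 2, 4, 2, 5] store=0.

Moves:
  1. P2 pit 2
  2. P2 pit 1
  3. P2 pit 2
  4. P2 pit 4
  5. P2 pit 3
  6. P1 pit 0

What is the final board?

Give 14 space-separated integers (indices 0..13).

Answer: 0 6 5 4 5 3 1 5 0 0 0 1 7 2

Derivation:
Move 1: P2 pit2 -> P1=[4,3,3,2,4,2](0) P2=[5,3,0,5,3,5](0)
Move 2: P2 pit1 -> P1=[4,3,3,2,4,2](0) P2=[5,0,1,6,4,5](0)
Move 3: P2 pit2 -> P1=[4,3,3,2,4,2](0) P2=[5,0,0,7,4,5](0)
Move 4: P2 pit4 -> P1=[5,4,3,2,4,2](0) P2=[5,0,0,7,0,6](1)
Move 5: P2 pit3 -> P1=[6,5,4,3,4,2](0) P2=[5,0,0,0,1,7](2)
Move 6: P1 pit0 -> P1=[0,6,5,4,5,3](1) P2=[5,0,0,0,1,7](2)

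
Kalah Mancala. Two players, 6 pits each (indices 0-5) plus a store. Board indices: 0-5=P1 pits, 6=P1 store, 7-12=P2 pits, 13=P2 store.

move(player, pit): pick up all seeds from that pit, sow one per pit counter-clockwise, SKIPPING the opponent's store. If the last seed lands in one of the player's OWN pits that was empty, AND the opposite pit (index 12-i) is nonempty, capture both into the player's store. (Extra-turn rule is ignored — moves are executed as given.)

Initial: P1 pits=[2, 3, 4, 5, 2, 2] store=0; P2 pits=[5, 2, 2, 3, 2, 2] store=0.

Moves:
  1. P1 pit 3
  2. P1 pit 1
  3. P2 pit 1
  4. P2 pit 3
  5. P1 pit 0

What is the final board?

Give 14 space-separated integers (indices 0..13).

Answer: 0 1 6 2 4 3 1 6 0 3 0 4 3 1

Derivation:
Move 1: P1 pit3 -> P1=[2,3,4,0,3,3](1) P2=[6,3,2,3,2,2](0)
Move 2: P1 pit1 -> P1=[2,0,5,1,4,3](1) P2=[6,3,2,3,2,2](0)
Move 3: P2 pit1 -> P1=[2,0,5,1,4,3](1) P2=[6,0,3,4,3,2](0)
Move 4: P2 pit3 -> P1=[3,0,5,1,4,3](1) P2=[6,0,3,0,4,3](1)
Move 5: P1 pit0 -> P1=[0,1,6,2,4,3](1) P2=[6,0,3,0,4,3](1)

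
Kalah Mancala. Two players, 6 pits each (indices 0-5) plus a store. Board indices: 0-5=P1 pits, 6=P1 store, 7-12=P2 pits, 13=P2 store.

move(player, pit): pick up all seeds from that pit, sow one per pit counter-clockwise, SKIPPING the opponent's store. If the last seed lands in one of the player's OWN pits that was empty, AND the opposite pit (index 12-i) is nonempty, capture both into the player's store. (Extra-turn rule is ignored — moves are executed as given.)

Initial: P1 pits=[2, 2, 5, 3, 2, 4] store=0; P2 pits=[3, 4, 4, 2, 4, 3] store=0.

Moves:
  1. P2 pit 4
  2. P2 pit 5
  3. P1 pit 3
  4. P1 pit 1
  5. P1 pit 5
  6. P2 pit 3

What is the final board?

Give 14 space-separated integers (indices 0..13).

Answer: 4 0 7 1 4 0 2 4 5 5 0 2 1 3

Derivation:
Move 1: P2 pit4 -> P1=[3,3,5,3,2,4](0) P2=[3,4,4,2,0,4](1)
Move 2: P2 pit5 -> P1=[4,4,6,3,2,4](0) P2=[3,4,4,2,0,0](2)
Move 3: P1 pit3 -> P1=[4,4,6,0,3,5](1) P2=[3,4,4,2,0,0](2)
Move 4: P1 pit1 -> P1=[4,0,7,1,4,6](1) P2=[3,4,4,2,0,0](2)
Move 5: P1 pit5 -> P1=[4,0,7,1,4,0](2) P2=[4,5,5,3,1,0](2)
Move 6: P2 pit3 -> P1=[4,0,7,1,4,0](2) P2=[4,5,5,0,2,1](3)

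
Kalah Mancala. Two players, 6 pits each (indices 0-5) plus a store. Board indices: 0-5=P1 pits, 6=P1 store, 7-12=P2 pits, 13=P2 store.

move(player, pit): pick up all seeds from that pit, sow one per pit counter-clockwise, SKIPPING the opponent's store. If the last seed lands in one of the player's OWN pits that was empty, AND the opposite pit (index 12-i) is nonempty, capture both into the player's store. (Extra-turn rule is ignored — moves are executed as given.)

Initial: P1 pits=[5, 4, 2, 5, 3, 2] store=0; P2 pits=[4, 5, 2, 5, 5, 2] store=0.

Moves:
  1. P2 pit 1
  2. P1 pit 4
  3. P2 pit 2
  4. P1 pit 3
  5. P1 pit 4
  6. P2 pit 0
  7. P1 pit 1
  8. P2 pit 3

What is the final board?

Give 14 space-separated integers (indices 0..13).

Answer: 6 1 4 2 2 6 2 0 2 1 0 9 6 3

Derivation:
Move 1: P2 pit1 -> P1=[5,4,2,5,3,2](0) P2=[4,0,3,6,6,3](1)
Move 2: P1 pit4 -> P1=[5,4,2,5,0,3](1) P2=[5,0,3,6,6,3](1)
Move 3: P2 pit2 -> P1=[5,4,2,5,0,3](1) P2=[5,0,0,7,7,4](1)
Move 4: P1 pit3 -> P1=[5,4,2,0,1,4](2) P2=[6,1,0,7,7,4](1)
Move 5: P1 pit4 -> P1=[5,4,2,0,0,5](2) P2=[6,1,0,7,7,4](1)
Move 6: P2 pit0 -> P1=[5,4,2,0,0,5](2) P2=[0,2,1,8,8,5](2)
Move 7: P1 pit1 -> P1=[5,0,3,1,1,6](2) P2=[0,2,1,8,8,5](2)
Move 8: P2 pit3 -> P1=[6,1,4,2,2,6](2) P2=[0,2,1,0,9,6](3)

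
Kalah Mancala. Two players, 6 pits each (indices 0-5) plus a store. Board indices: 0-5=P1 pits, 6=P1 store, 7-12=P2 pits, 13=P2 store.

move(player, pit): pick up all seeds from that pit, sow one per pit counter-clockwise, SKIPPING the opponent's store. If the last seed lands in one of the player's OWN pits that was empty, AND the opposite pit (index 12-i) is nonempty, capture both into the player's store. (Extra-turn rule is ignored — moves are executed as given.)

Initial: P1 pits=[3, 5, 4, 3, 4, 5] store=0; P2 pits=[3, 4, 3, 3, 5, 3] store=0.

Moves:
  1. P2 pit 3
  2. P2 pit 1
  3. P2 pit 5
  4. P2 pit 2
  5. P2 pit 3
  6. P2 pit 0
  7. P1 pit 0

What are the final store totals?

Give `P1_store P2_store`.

Answer: 0 9

Derivation:
Move 1: P2 pit3 -> P1=[3,5,4,3,4,5](0) P2=[3,4,3,0,6,4](1)
Move 2: P2 pit1 -> P1=[3,5,4,3,4,5](0) P2=[3,0,4,1,7,5](1)
Move 3: P2 pit5 -> P1=[4,6,5,4,4,5](0) P2=[3,0,4,1,7,0](2)
Move 4: P2 pit2 -> P1=[4,6,5,4,4,5](0) P2=[3,0,0,2,8,1](3)
Move 5: P2 pit3 -> P1=[4,6,5,4,4,5](0) P2=[3,0,0,0,9,2](3)
Move 6: P2 pit0 -> P1=[4,6,0,4,4,5](0) P2=[0,1,1,0,9,2](9)
Move 7: P1 pit0 -> P1=[0,7,1,5,5,5](0) P2=[0,1,1,0,9,2](9)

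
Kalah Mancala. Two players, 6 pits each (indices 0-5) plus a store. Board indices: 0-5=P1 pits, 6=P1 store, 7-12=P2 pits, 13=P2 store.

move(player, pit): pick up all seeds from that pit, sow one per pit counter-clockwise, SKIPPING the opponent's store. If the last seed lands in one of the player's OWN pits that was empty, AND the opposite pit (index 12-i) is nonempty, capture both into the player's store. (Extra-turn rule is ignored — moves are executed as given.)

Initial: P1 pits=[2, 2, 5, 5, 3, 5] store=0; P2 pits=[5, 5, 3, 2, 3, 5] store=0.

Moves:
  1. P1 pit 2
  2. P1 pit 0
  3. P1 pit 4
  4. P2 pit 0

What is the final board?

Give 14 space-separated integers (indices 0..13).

Answer: 1 3 0 6 0 7 5 0 7 4 1 4 6 1

Derivation:
Move 1: P1 pit2 -> P1=[2,2,0,6,4,6](1) P2=[6,5,3,2,3,5](0)
Move 2: P1 pit0 -> P1=[0,3,0,6,4,6](4) P2=[6,5,3,0,3,5](0)
Move 3: P1 pit4 -> P1=[0,3,0,6,0,7](5) P2=[7,6,3,0,3,5](0)
Move 4: P2 pit0 -> P1=[1,3,0,6,0,7](5) P2=[0,7,4,1,4,6](1)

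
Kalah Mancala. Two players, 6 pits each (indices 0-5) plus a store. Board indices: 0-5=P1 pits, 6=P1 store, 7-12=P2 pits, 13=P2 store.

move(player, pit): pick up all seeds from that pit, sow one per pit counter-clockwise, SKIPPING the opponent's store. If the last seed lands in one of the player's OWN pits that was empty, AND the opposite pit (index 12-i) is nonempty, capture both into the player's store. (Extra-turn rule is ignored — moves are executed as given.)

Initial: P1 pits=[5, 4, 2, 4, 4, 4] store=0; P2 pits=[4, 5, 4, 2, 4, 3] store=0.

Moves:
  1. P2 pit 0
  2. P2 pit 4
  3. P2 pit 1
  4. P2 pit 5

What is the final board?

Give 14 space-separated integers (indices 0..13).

Move 1: P2 pit0 -> P1=[5,4,2,4,4,4](0) P2=[0,6,5,3,5,3](0)
Move 2: P2 pit4 -> P1=[6,5,3,4,4,4](0) P2=[0,6,5,3,0,4](1)
Move 3: P2 pit1 -> P1=[7,5,3,4,4,4](0) P2=[0,0,6,4,1,5](2)
Move 4: P2 pit5 -> P1=[8,6,4,5,4,4](0) P2=[0,0,6,4,1,0](3)

Answer: 8 6 4 5 4 4 0 0 0 6 4 1 0 3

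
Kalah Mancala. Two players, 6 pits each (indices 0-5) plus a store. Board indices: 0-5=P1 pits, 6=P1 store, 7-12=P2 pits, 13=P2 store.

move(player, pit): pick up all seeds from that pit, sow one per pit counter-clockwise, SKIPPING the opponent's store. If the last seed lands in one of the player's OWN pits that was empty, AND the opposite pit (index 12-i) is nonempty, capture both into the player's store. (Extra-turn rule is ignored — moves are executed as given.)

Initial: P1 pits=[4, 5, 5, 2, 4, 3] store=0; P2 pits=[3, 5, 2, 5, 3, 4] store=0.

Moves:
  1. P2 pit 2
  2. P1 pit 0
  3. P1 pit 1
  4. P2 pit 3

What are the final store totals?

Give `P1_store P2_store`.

Answer: 1 1

Derivation:
Move 1: P2 pit2 -> P1=[4,5,5,2,4,3](0) P2=[3,5,0,6,4,4](0)
Move 2: P1 pit0 -> P1=[0,6,6,3,5,3](0) P2=[3,5,0,6,4,4](0)
Move 3: P1 pit1 -> P1=[0,0,7,4,6,4](1) P2=[4,5,0,6,4,4](0)
Move 4: P2 pit3 -> P1=[1,1,8,4,6,4](1) P2=[4,5,0,0,5,5](1)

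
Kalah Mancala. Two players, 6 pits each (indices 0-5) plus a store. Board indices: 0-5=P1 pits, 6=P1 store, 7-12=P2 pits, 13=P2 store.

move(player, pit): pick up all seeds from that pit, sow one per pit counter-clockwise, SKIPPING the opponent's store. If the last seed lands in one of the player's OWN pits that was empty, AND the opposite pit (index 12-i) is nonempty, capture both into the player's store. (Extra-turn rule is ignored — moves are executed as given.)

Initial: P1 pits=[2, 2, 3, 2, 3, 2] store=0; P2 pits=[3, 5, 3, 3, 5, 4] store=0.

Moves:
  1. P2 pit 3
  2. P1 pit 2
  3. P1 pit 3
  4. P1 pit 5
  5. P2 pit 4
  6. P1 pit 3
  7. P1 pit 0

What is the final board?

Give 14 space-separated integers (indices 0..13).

Answer: 0 4 2 0 6 0 7 4 6 0 0 0 6 2

Derivation:
Move 1: P2 pit3 -> P1=[2,2,3,2,3,2](0) P2=[3,5,3,0,6,5](1)
Move 2: P1 pit2 -> P1=[2,2,0,3,4,3](0) P2=[3,5,3,0,6,5](1)
Move 3: P1 pit3 -> P1=[2,2,0,0,5,4](1) P2=[3,5,3,0,6,5](1)
Move 4: P1 pit5 -> P1=[2,2,0,0,5,0](2) P2=[4,6,4,0,6,5](1)
Move 5: P2 pit4 -> P1=[3,3,1,1,5,0](2) P2=[4,6,4,0,0,6](2)
Move 6: P1 pit3 -> P1=[3,3,1,0,6,0](2) P2=[4,6,4,0,0,6](2)
Move 7: P1 pit0 -> P1=[0,4,2,0,6,0](7) P2=[4,6,0,0,0,6](2)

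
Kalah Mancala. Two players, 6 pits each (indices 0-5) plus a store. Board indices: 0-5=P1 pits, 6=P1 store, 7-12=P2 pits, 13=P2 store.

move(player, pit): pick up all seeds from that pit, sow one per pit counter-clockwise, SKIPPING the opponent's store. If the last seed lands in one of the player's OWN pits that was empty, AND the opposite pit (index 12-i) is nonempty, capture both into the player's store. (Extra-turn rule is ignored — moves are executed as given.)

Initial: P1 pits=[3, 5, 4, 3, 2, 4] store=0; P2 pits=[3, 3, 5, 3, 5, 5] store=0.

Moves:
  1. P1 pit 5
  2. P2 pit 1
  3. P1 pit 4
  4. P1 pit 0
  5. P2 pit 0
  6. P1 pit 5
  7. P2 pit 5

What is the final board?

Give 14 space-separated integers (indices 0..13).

Move 1: P1 pit5 -> P1=[3,5,4,3,2,0](1) P2=[4,4,6,3,5,5](0)
Move 2: P2 pit1 -> P1=[3,5,4,3,2,0](1) P2=[4,0,7,4,6,6](0)
Move 3: P1 pit4 -> P1=[3,5,4,3,0,1](2) P2=[4,0,7,4,6,6](0)
Move 4: P1 pit0 -> P1=[0,6,5,4,0,1](2) P2=[4,0,7,4,6,6](0)
Move 5: P2 pit0 -> P1=[0,6,5,4,0,1](2) P2=[0,1,8,5,7,6](0)
Move 6: P1 pit5 -> P1=[0,6,5,4,0,0](3) P2=[0,1,8,5,7,6](0)
Move 7: P2 pit5 -> P1=[1,7,6,5,1,0](3) P2=[0,1,8,5,7,0](1)

Answer: 1 7 6 5 1 0 3 0 1 8 5 7 0 1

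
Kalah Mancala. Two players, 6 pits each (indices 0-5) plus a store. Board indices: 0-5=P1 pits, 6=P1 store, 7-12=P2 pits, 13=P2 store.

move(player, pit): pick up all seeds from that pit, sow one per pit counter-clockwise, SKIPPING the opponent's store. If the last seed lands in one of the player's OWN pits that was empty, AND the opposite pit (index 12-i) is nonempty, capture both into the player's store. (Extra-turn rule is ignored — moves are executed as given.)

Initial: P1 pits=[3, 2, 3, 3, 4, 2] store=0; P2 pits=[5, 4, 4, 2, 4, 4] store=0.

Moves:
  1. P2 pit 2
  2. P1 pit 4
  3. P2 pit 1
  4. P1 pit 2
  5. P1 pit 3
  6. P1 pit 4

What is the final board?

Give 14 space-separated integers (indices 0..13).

Answer: 3 2 0 0 0 6 3 7 0 1 4 6 6 2

Derivation:
Move 1: P2 pit2 -> P1=[3,2,3,3,4,2](0) P2=[5,4,0,3,5,5](1)
Move 2: P1 pit4 -> P1=[3,2,3,3,0,3](1) P2=[6,5,0,3,5,5](1)
Move 3: P2 pit1 -> P1=[3,2,3,3,0,3](1) P2=[6,0,1,4,6,6](2)
Move 4: P1 pit2 -> P1=[3,2,0,4,1,4](1) P2=[6,0,1,4,6,6](2)
Move 5: P1 pit3 -> P1=[3,2,0,0,2,5](2) P2=[7,0,1,4,6,6](2)
Move 6: P1 pit4 -> P1=[3,2,0,0,0,6](3) P2=[7,0,1,4,6,6](2)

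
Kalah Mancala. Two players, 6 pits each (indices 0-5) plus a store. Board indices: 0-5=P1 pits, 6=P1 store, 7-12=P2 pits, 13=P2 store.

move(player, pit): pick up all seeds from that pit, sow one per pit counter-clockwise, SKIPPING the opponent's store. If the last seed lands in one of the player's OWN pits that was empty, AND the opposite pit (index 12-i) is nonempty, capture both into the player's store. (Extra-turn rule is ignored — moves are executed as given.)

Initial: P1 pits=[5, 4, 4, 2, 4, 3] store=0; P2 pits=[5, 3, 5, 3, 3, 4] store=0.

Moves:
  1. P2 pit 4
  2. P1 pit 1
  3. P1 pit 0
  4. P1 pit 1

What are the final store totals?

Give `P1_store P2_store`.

Move 1: P2 pit4 -> P1=[6,4,4,2,4,3](0) P2=[5,3,5,3,0,5](1)
Move 2: P1 pit1 -> P1=[6,0,5,3,5,4](0) P2=[5,3,5,3,0,5](1)
Move 3: P1 pit0 -> P1=[0,1,6,4,6,5](1) P2=[5,3,5,3,0,5](1)
Move 4: P1 pit1 -> P1=[0,0,7,4,6,5](1) P2=[5,3,5,3,0,5](1)

Answer: 1 1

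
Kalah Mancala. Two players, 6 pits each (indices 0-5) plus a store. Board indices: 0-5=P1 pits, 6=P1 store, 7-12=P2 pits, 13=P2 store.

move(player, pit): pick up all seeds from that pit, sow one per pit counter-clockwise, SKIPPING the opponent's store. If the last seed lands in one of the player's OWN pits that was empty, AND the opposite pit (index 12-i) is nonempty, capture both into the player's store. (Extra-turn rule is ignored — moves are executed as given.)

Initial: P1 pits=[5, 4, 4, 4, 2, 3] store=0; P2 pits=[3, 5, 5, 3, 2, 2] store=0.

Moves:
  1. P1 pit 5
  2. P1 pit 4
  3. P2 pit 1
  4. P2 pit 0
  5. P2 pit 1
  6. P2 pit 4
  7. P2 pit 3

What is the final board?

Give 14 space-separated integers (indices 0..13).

Answer: 8 6 4 4 0 1 2 0 0 8 0 1 5 3

Derivation:
Move 1: P1 pit5 -> P1=[5,4,4,4,2,0](1) P2=[4,6,5,3,2,2](0)
Move 2: P1 pit4 -> P1=[5,4,4,4,0,1](2) P2=[4,6,5,3,2,2](0)
Move 3: P2 pit1 -> P1=[6,4,4,4,0,1](2) P2=[4,0,6,4,3,3](1)
Move 4: P2 pit0 -> P1=[6,4,4,4,0,1](2) P2=[0,1,7,5,4,3](1)
Move 5: P2 pit1 -> P1=[6,4,4,4,0,1](2) P2=[0,0,8,5,4,3](1)
Move 6: P2 pit4 -> P1=[7,5,4,4,0,1](2) P2=[0,0,8,5,0,4](2)
Move 7: P2 pit3 -> P1=[8,6,4,4,0,1](2) P2=[0,0,8,0,1,5](3)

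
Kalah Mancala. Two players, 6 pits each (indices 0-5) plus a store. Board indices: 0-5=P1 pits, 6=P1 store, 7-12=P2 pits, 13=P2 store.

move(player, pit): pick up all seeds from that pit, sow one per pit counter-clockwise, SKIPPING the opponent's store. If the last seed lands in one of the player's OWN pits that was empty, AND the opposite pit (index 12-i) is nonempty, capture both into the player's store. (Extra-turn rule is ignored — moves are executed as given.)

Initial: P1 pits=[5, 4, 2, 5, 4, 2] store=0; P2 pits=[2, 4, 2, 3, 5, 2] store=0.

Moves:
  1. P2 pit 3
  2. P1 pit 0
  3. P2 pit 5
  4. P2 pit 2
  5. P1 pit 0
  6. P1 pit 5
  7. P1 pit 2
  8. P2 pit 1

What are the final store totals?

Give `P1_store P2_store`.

Move 1: P2 pit3 -> P1=[5,4,2,5,4,2](0) P2=[2,4,2,0,6,3](1)
Move 2: P1 pit0 -> P1=[0,5,3,6,5,3](0) P2=[2,4,2,0,6,3](1)
Move 3: P2 pit5 -> P1=[1,6,3,6,5,3](0) P2=[2,4,2,0,6,0](2)
Move 4: P2 pit2 -> P1=[1,6,3,6,5,3](0) P2=[2,4,0,1,7,0](2)
Move 5: P1 pit0 -> P1=[0,7,3,6,5,3](0) P2=[2,4,0,1,7,0](2)
Move 6: P1 pit5 -> P1=[0,7,3,6,5,0](1) P2=[3,5,0,1,7,0](2)
Move 7: P1 pit2 -> P1=[0,7,0,7,6,0](5) P2=[0,5,0,1,7,0](2)
Move 8: P2 pit1 -> P1=[0,7,0,7,6,0](5) P2=[0,0,1,2,8,1](3)

Answer: 5 3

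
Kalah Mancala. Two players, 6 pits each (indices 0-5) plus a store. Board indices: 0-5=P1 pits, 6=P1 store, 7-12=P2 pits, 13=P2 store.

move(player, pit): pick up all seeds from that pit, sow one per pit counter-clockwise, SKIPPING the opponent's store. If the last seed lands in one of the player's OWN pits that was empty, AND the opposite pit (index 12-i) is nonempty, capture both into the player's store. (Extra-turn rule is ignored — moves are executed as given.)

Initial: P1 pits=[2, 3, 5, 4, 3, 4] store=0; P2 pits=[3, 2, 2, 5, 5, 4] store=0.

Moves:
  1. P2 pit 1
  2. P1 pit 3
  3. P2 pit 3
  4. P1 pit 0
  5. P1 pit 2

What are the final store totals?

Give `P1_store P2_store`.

Move 1: P2 pit1 -> P1=[2,3,5,4,3,4](0) P2=[3,0,3,6,5,4](0)
Move 2: P1 pit3 -> P1=[2,3,5,0,4,5](1) P2=[4,0,3,6,5,4](0)
Move 3: P2 pit3 -> P1=[3,4,6,0,4,5](1) P2=[4,0,3,0,6,5](1)
Move 4: P1 pit0 -> P1=[0,5,7,0,4,5](5) P2=[4,0,0,0,6,5](1)
Move 5: P1 pit2 -> P1=[0,5,0,1,5,6](6) P2=[5,1,1,0,6,5](1)

Answer: 6 1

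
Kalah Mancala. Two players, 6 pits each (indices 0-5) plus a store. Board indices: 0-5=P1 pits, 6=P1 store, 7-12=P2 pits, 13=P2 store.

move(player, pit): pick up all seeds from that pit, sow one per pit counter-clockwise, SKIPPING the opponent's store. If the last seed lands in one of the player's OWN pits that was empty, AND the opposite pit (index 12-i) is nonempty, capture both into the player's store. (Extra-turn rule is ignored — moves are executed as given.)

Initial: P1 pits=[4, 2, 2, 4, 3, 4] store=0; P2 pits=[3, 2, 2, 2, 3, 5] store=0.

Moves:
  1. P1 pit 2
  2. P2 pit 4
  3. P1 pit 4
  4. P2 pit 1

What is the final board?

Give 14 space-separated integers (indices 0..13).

Answer: 5 0 0 5 0 5 1 4 0 3 3 0 6 4

Derivation:
Move 1: P1 pit2 -> P1=[4,2,0,5,4,4](0) P2=[3,2,2,2,3,5](0)
Move 2: P2 pit4 -> P1=[5,2,0,5,4,4](0) P2=[3,2,2,2,0,6](1)
Move 3: P1 pit4 -> P1=[5,2,0,5,0,5](1) P2=[4,3,2,2,0,6](1)
Move 4: P2 pit1 -> P1=[5,0,0,5,0,5](1) P2=[4,0,3,3,0,6](4)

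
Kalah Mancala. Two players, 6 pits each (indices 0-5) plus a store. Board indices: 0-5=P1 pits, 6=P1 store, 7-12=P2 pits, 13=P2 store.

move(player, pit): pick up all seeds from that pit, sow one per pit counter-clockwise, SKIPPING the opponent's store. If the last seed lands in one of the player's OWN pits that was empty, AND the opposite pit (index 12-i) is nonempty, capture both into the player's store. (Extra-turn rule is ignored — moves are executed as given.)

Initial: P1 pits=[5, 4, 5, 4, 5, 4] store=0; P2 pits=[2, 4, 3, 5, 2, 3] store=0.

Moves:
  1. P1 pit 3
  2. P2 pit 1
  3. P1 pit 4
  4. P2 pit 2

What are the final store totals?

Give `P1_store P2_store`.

Answer: 2 1

Derivation:
Move 1: P1 pit3 -> P1=[5,4,5,0,6,5](1) P2=[3,4,3,5,2,3](0)
Move 2: P2 pit1 -> P1=[5,4,5,0,6,5](1) P2=[3,0,4,6,3,4](0)
Move 3: P1 pit4 -> P1=[5,4,5,0,0,6](2) P2=[4,1,5,7,3,4](0)
Move 4: P2 pit2 -> P1=[6,4,5,0,0,6](2) P2=[4,1,0,8,4,5](1)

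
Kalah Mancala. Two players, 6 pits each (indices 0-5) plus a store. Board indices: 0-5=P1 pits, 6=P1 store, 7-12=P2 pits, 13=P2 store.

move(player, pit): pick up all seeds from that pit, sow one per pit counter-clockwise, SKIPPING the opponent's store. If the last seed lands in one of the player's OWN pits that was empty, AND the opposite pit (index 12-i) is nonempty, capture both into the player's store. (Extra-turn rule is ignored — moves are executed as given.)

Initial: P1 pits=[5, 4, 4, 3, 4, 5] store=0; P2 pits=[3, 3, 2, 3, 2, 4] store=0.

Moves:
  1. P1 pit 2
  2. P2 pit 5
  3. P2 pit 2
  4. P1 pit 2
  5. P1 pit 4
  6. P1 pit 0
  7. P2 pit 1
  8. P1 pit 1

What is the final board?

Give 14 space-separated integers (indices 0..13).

Move 1: P1 pit2 -> P1=[5,4,0,4,5,6](1) P2=[3,3,2,3,2,4](0)
Move 2: P2 pit5 -> P1=[6,5,1,4,5,6](1) P2=[3,3,2,3,2,0](1)
Move 3: P2 pit2 -> P1=[6,5,1,4,5,6](1) P2=[3,3,0,4,3,0](1)
Move 4: P1 pit2 -> P1=[6,5,0,5,5,6](1) P2=[3,3,0,4,3,0](1)
Move 5: P1 pit4 -> P1=[6,5,0,5,0,7](2) P2=[4,4,1,4,3,0](1)
Move 6: P1 pit0 -> P1=[0,6,1,6,1,8](3) P2=[4,4,1,4,3,0](1)
Move 7: P2 pit1 -> P1=[0,6,1,6,1,8](3) P2=[4,0,2,5,4,1](1)
Move 8: P1 pit1 -> P1=[0,0,2,7,2,9](4) P2=[5,0,2,5,4,1](1)

Answer: 0 0 2 7 2 9 4 5 0 2 5 4 1 1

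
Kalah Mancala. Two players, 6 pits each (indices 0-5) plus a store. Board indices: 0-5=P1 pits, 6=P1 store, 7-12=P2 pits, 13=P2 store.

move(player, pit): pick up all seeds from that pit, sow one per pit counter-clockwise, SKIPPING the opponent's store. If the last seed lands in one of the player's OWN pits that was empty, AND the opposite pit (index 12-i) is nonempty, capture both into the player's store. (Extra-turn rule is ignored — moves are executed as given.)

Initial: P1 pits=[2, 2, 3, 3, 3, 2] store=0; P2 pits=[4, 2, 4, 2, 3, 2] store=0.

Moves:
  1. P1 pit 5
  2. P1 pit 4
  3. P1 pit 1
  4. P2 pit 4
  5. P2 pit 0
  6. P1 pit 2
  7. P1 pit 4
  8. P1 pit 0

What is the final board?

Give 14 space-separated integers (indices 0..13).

Answer: 0 1 1 6 0 3 3 0 3 5 3 1 4 2

Derivation:
Move 1: P1 pit5 -> P1=[2,2,3,3,3,0](1) P2=[5,2,4,2,3,2](0)
Move 2: P1 pit4 -> P1=[2,2,3,3,0,1](2) P2=[6,2,4,2,3,2](0)
Move 3: P1 pit1 -> P1=[2,0,4,4,0,1](2) P2=[6,2,4,2,3,2](0)
Move 4: P2 pit4 -> P1=[3,0,4,4,0,1](2) P2=[6,2,4,2,0,3](1)
Move 5: P2 pit0 -> P1=[3,0,4,4,0,1](2) P2=[0,3,5,3,1,4](2)
Move 6: P1 pit2 -> P1=[3,0,0,5,1,2](3) P2=[0,3,5,3,1,4](2)
Move 7: P1 pit4 -> P1=[3,0,0,5,0,3](3) P2=[0,3,5,3,1,4](2)
Move 8: P1 pit0 -> P1=[0,1,1,6,0,3](3) P2=[0,3,5,3,1,4](2)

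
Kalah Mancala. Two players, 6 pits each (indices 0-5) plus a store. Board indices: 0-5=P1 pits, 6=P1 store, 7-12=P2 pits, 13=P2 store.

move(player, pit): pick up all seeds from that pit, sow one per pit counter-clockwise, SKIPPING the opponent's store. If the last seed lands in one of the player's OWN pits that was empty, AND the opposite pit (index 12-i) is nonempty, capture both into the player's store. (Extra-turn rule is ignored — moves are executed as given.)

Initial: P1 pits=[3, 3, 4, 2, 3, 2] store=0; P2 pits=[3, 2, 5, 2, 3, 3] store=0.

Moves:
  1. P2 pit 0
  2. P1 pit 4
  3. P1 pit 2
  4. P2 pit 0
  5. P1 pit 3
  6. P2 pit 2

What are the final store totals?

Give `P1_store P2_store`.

Move 1: P2 pit0 -> P1=[3,3,4,2,3,2](0) P2=[0,3,6,3,3,3](0)
Move 2: P1 pit4 -> P1=[3,3,4,2,0,3](1) P2=[1,3,6,3,3,3](0)
Move 3: P1 pit2 -> P1=[3,3,0,3,1,4](2) P2=[1,3,6,3,3,3](0)
Move 4: P2 pit0 -> P1=[3,3,0,3,1,4](2) P2=[0,4,6,3,3,3](0)
Move 5: P1 pit3 -> P1=[3,3,0,0,2,5](3) P2=[0,4,6,3,3,3](0)
Move 6: P2 pit2 -> P1=[4,4,0,0,2,5](3) P2=[0,4,0,4,4,4](1)

Answer: 3 1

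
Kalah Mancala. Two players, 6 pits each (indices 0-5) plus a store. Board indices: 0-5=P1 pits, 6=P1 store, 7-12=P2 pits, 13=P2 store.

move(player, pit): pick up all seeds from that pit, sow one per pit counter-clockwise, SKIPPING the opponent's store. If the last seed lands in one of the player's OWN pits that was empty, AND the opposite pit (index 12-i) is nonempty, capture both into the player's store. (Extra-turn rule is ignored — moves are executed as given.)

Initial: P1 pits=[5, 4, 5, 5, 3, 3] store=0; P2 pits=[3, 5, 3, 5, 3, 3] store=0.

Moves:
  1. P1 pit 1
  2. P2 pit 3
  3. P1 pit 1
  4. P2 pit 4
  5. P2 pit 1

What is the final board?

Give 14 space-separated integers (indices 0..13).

Answer: 7 1 7 6 4 4 0 3 0 4 1 1 6 3

Derivation:
Move 1: P1 pit1 -> P1=[5,0,6,6,4,4](0) P2=[3,5,3,5,3,3](0)
Move 2: P2 pit3 -> P1=[6,1,6,6,4,4](0) P2=[3,5,3,0,4,4](1)
Move 3: P1 pit1 -> P1=[6,0,7,6,4,4](0) P2=[3,5,3,0,4,4](1)
Move 4: P2 pit4 -> P1=[7,1,7,6,4,4](0) P2=[3,5,3,0,0,5](2)
Move 5: P2 pit1 -> P1=[7,1,7,6,4,4](0) P2=[3,0,4,1,1,6](3)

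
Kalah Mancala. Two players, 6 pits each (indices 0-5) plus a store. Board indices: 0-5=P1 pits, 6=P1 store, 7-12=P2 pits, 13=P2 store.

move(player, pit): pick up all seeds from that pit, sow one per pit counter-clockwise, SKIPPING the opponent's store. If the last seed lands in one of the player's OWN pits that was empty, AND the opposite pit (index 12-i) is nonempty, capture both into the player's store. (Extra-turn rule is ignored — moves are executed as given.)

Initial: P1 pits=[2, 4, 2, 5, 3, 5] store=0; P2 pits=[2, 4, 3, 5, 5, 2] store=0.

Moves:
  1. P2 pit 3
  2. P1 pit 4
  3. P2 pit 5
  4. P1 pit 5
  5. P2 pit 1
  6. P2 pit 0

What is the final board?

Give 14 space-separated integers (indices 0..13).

Answer: 4 6 2 5 0 0 2 0 1 6 3 9 1 3

Derivation:
Move 1: P2 pit3 -> P1=[3,5,2,5,3,5](0) P2=[2,4,3,0,6,3](1)
Move 2: P1 pit4 -> P1=[3,5,2,5,0,6](1) P2=[3,4,3,0,6,3](1)
Move 3: P2 pit5 -> P1=[4,6,2,5,0,6](1) P2=[3,4,3,0,6,0](2)
Move 4: P1 pit5 -> P1=[4,6,2,5,0,0](2) P2=[4,5,4,1,7,0](2)
Move 5: P2 pit1 -> P1=[4,6,2,5,0,0](2) P2=[4,0,5,2,8,1](3)
Move 6: P2 pit0 -> P1=[4,6,2,5,0,0](2) P2=[0,1,6,3,9,1](3)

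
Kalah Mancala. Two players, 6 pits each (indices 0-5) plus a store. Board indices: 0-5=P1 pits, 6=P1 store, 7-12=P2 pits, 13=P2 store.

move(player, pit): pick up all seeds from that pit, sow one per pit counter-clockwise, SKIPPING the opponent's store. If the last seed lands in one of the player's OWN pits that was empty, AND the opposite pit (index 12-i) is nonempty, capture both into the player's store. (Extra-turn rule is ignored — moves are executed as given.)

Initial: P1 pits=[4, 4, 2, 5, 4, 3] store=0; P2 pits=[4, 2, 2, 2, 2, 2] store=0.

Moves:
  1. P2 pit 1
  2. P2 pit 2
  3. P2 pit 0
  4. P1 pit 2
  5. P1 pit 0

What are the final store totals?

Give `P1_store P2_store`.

Move 1: P2 pit1 -> P1=[4,4,2,5,4,3](0) P2=[4,0,3,3,2,2](0)
Move 2: P2 pit2 -> P1=[4,4,2,5,4,3](0) P2=[4,0,0,4,3,3](0)
Move 3: P2 pit0 -> P1=[4,4,2,5,4,3](0) P2=[0,1,1,5,4,3](0)
Move 4: P1 pit2 -> P1=[4,4,0,6,5,3](0) P2=[0,1,1,5,4,3](0)
Move 5: P1 pit0 -> P1=[0,5,1,7,6,3](0) P2=[0,1,1,5,4,3](0)

Answer: 0 0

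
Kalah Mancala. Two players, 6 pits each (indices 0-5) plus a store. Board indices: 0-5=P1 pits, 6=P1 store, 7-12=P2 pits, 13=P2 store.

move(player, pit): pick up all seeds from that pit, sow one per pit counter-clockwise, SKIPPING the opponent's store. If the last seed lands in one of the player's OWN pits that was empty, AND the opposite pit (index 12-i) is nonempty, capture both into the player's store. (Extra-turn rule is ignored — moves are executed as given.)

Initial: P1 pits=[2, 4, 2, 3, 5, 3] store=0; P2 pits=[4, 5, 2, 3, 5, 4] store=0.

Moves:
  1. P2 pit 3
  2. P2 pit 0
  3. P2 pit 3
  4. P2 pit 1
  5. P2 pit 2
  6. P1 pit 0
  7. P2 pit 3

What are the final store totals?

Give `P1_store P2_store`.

Answer: 0 3

Derivation:
Move 1: P2 pit3 -> P1=[2,4,2,3,5,3](0) P2=[4,5,2,0,6,5](1)
Move 2: P2 pit0 -> P1=[2,4,2,3,5,3](0) P2=[0,6,3,1,7,5](1)
Move 3: P2 pit3 -> P1=[2,4,2,3,5,3](0) P2=[0,6,3,0,8,5](1)
Move 4: P2 pit1 -> P1=[3,4,2,3,5,3](0) P2=[0,0,4,1,9,6](2)
Move 5: P2 pit2 -> P1=[3,4,2,3,5,3](0) P2=[0,0,0,2,10,7](3)
Move 6: P1 pit0 -> P1=[0,5,3,4,5,3](0) P2=[0,0,0,2,10,7](3)
Move 7: P2 pit3 -> P1=[0,5,3,4,5,3](0) P2=[0,0,0,0,11,8](3)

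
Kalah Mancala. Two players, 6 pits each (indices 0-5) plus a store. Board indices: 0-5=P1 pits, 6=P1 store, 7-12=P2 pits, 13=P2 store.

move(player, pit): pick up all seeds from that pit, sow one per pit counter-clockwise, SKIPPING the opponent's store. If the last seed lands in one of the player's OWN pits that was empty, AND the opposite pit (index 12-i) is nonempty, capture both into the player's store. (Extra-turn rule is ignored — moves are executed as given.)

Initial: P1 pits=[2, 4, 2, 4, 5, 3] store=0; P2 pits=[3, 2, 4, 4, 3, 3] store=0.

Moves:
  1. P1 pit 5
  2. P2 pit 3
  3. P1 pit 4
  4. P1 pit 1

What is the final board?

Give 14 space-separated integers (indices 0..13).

Answer: 3 0 3 5 1 2 2 5 4 5 0 4 4 1

Derivation:
Move 1: P1 pit5 -> P1=[2,4,2,4,5,0](1) P2=[4,3,4,4,3,3](0)
Move 2: P2 pit3 -> P1=[3,4,2,4,5,0](1) P2=[4,3,4,0,4,4](1)
Move 3: P1 pit4 -> P1=[3,4,2,4,0,1](2) P2=[5,4,5,0,4,4](1)
Move 4: P1 pit1 -> P1=[3,0,3,5,1,2](2) P2=[5,4,5,0,4,4](1)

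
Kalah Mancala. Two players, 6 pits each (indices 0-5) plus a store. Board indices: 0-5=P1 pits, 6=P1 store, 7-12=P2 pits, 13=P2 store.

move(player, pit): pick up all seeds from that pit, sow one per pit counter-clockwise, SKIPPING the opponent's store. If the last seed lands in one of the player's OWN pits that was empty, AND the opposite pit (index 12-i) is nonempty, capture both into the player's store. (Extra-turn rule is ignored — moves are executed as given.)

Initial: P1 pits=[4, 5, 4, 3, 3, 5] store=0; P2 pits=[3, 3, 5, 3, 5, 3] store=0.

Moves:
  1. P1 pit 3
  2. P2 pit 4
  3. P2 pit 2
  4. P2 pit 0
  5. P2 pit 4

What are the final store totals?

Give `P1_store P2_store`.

Answer: 1 2

Derivation:
Move 1: P1 pit3 -> P1=[4,5,4,0,4,6](1) P2=[3,3,5,3,5,3](0)
Move 2: P2 pit4 -> P1=[5,6,5,0,4,6](1) P2=[3,3,5,3,0,4](1)
Move 3: P2 pit2 -> P1=[6,6,5,0,4,6](1) P2=[3,3,0,4,1,5](2)
Move 4: P2 pit0 -> P1=[6,6,5,0,4,6](1) P2=[0,4,1,5,1,5](2)
Move 5: P2 pit4 -> P1=[6,6,5,0,4,6](1) P2=[0,4,1,5,0,6](2)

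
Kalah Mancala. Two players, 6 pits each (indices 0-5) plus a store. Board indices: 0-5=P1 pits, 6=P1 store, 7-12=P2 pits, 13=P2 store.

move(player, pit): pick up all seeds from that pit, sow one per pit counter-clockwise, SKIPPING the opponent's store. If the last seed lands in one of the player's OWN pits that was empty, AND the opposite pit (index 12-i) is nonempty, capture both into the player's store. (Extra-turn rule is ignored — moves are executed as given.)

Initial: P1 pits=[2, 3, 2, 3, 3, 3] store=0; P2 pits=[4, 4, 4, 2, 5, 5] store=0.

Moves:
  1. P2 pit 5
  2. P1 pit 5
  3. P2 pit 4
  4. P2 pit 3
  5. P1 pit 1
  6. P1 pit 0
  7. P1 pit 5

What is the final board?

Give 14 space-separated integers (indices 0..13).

Move 1: P2 pit5 -> P1=[3,4,3,4,3,3](0) P2=[4,4,4,2,5,0](1)
Move 2: P1 pit5 -> P1=[3,4,3,4,3,0](1) P2=[5,5,4,2,5,0](1)
Move 3: P2 pit4 -> P1=[4,5,4,4,3,0](1) P2=[5,5,4,2,0,1](2)
Move 4: P2 pit3 -> P1=[4,5,4,4,3,0](1) P2=[5,5,4,0,1,2](2)
Move 5: P1 pit1 -> P1=[4,0,5,5,4,1](2) P2=[5,5,4,0,1,2](2)
Move 6: P1 pit0 -> P1=[0,1,6,6,5,1](2) P2=[5,5,4,0,1,2](2)
Move 7: P1 pit5 -> P1=[0,1,6,6,5,0](3) P2=[5,5,4,0,1,2](2)

Answer: 0 1 6 6 5 0 3 5 5 4 0 1 2 2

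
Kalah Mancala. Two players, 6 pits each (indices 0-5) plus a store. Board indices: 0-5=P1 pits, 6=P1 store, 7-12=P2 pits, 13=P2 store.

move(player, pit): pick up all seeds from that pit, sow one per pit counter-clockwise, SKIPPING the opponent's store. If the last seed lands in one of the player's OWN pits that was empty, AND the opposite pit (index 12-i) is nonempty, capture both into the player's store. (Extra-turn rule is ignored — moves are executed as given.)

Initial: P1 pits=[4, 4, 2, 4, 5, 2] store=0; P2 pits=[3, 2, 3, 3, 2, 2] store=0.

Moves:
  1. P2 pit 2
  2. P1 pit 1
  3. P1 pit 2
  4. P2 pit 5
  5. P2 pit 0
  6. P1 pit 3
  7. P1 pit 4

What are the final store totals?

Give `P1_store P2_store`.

Move 1: P2 pit2 -> P1=[4,4,2,4,5,2](0) P2=[3,2,0,4,3,3](0)
Move 2: P1 pit1 -> P1=[4,0,3,5,6,3](0) P2=[3,2,0,4,3,3](0)
Move 3: P1 pit2 -> P1=[4,0,0,6,7,4](0) P2=[3,2,0,4,3,3](0)
Move 4: P2 pit5 -> P1=[5,1,0,6,7,4](0) P2=[3,2,0,4,3,0](1)
Move 5: P2 pit0 -> P1=[5,1,0,6,7,4](0) P2=[0,3,1,5,3,0](1)
Move 6: P1 pit3 -> P1=[5,1,0,0,8,5](1) P2=[1,4,2,5,3,0](1)
Move 7: P1 pit4 -> P1=[5,1,0,0,0,6](2) P2=[2,5,3,6,4,1](1)

Answer: 2 1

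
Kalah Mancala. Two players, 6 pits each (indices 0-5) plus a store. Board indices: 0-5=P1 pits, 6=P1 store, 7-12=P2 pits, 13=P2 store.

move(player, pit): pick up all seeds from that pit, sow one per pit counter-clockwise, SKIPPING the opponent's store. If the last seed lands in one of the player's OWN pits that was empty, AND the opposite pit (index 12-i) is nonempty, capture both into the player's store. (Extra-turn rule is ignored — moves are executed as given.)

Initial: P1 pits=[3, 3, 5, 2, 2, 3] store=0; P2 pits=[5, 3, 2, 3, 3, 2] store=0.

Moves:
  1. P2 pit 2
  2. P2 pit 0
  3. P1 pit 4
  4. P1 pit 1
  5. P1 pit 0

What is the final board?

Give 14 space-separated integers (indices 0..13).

Answer: 0 1 7 4 0 4 6 0 0 1 5 5 3 0

Derivation:
Move 1: P2 pit2 -> P1=[3,3,5,2,2,3](0) P2=[5,3,0,4,4,2](0)
Move 2: P2 pit0 -> P1=[3,3,5,2,2,3](0) P2=[0,4,1,5,5,3](0)
Move 3: P1 pit4 -> P1=[3,3,5,2,0,4](1) P2=[0,4,1,5,5,3](0)
Move 4: P1 pit1 -> P1=[3,0,6,3,0,4](6) P2=[0,0,1,5,5,3](0)
Move 5: P1 pit0 -> P1=[0,1,7,4,0,4](6) P2=[0,0,1,5,5,3](0)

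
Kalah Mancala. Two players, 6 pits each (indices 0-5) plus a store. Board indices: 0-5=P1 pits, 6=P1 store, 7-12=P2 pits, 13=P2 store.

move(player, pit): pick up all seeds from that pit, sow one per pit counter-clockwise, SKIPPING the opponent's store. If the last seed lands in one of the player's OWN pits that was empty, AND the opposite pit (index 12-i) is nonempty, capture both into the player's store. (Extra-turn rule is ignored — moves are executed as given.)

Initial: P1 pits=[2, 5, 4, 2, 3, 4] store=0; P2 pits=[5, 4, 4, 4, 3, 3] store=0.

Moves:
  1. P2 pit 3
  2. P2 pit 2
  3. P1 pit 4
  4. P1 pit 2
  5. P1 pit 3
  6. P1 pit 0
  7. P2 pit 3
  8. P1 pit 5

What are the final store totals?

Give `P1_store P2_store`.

Answer: 4 2

Derivation:
Move 1: P2 pit3 -> P1=[3,5,4,2,3,4](0) P2=[5,4,4,0,4,4](1)
Move 2: P2 pit2 -> P1=[3,5,4,2,3,4](0) P2=[5,4,0,1,5,5](2)
Move 3: P1 pit4 -> P1=[3,5,4,2,0,5](1) P2=[6,4,0,1,5,5](2)
Move 4: P1 pit2 -> P1=[3,5,0,3,1,6](2) P2=[6,4,0,1,5,5](2)
Move 5: P1 pit3 -> P1=[3,5,0,0,2,7](3) P2=[6,4,0,1,5,5](2)
Move 6: P1 pit0 -> P1=[0,6,1,1,2,7](3) P2=[6,4,0,1,5,5](2)
Move 7: P2 pit3 -> P1=[0,6,1,1,2,7](3) P2=[6,4,0,0,6,5](2)
Move 8: P1 pit5 -> P1=[0,6,1,1,2,0](4) P2=[7,5,1,1,7,6](2)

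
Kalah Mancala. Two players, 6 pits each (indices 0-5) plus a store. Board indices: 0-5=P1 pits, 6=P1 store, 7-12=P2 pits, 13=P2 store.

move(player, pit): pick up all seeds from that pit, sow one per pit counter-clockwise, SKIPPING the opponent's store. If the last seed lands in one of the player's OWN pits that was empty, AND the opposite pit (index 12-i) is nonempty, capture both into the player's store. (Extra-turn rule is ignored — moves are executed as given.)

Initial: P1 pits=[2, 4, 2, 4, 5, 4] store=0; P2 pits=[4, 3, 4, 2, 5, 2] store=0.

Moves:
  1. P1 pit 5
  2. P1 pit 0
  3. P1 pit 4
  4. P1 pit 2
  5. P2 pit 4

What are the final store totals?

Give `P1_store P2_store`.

Answer: 2 1

Derivation:
Move 1: P1 pit5 -> P1=[2,4,2,4,5,0](1) P2=[5,4,5,2,5,2](0)
Move 2: P1 pit0 -> P1=[0,5,3,4,5,0](1) P2=[5,4,5,2,5,2](0)
Move 3: P1 pit4 -> P1=[0,5,3,4,0,1](2) P2=[6,5,6,2,5,2](0)
Move 4: P1 pit2 -> P1=[0,5,0,5,1,2](2) P2=[6,5,6,2,5,2](0)
Move 5: P2 pit4 -> P1=[1,6,1,5,1,2](2) P2=[6,5,6,2,0,3](1)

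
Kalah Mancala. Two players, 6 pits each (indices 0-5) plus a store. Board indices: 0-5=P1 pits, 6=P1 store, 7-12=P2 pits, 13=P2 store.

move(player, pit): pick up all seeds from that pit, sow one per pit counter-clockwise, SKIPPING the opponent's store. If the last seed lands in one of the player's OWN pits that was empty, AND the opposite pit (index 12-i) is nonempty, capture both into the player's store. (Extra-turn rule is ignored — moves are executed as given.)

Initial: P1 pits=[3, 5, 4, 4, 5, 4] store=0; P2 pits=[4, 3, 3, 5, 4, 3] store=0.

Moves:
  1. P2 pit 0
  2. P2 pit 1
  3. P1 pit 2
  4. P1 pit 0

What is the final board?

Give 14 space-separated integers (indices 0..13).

Answer: 0 6 1 6 6 5 1 0 0 5 7 6 4 0

Derivation:
Move 1: P2 pit0 -> P1=[3,5,4,4,5,4](0) P2=[0,4,4,6,5,3](0)
Move 2: P2 pit1 -> P1=[3,5,4,4,5,4](0) P2=[0,0,5,7,6,4](0)
Move 3: P1 pit2 -> P1=[3,5,0,5,6,5](1) P2=[0,0,5,7,6,4](0)
Move 4: P1 pit0 -> P1=[0,6,1,6,6,5](1) P2=[0,0,5,7,6,4](0)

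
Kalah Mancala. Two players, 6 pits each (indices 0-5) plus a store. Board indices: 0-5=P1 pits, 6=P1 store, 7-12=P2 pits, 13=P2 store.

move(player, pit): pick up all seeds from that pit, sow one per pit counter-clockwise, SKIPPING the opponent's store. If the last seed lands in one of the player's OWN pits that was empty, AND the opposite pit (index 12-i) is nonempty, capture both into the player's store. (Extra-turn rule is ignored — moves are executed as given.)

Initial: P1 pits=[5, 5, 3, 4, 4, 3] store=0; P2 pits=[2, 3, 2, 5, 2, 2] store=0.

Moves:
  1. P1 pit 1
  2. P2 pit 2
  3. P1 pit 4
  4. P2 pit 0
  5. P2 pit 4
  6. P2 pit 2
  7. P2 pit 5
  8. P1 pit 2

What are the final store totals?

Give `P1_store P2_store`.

Move 1: P1 pit1 -> P1=[5,0,4,5,5,4](1) P2=[2,3,2,5,2,2](0)
Move 2: P2 pit2 -> P1=[5,0,4,5,5,4](1) P2=[2,3,0,6,3,2](0)
Move 3: P1 pit4 -> P1=[5,0,4,5,0,5](2) P2=[3,4,1,6,3,2](0)
Move 4: P2 pit0 -> P1=[5,0,4,5,0,5](2) P2=[0,5,2,7,3,2](0)
Move 5: P2 pit4 -> P1=[6,0,4,5,0,5](2) P2=[0,5,2,7,0,3](1)
Move 6: P2 pit2 -> P1=[6,0,4,5,0,5](2) P2=[0,5,0,8,1,3](1)
Move 7: P2 pit5 -> P1=[7,1,4,5,0,5](2) P2=[0,5,0,8,1,0](2)
Move 8: P1 pit2 -> P1=[7,1,0,6,1,6](3) P2=[0,5,0,8,1,0](2)

Answer: 3 2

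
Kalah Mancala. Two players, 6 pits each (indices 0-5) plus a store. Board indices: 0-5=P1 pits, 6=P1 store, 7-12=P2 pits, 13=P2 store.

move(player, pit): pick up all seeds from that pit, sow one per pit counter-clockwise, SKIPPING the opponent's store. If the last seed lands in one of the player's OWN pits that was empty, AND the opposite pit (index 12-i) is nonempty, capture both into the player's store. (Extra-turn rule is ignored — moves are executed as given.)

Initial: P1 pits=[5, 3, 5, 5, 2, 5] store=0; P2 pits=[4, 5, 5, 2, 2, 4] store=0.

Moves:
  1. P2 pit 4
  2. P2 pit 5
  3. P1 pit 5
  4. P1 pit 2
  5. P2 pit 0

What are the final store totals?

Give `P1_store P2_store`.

Answer: 2 3

Derivation:
Move 1: P2 pit4 -> P1=[5,3,5,5,2,5](0) P2=[4,5,5,2,0,5](1)
Move 2: P2 pit5 -> P1=[6,4,6,6,2,5](0) P2=[4,5,5,2,0,0](2)
Move 3: P1 pit5 -> P1=[6,4,6,6,2,0](1) P2=[5,6,6,3,0,0](2)
Move 4: P1 pit2 -> P1=[6,4,0,7,3,1](2) P2=[6,7,6,3,0,0](2)
Move 5: P2 pit0 -> P1=[6,4,0,7,3,1](2) P2=[0,8,7,4,1,1](3)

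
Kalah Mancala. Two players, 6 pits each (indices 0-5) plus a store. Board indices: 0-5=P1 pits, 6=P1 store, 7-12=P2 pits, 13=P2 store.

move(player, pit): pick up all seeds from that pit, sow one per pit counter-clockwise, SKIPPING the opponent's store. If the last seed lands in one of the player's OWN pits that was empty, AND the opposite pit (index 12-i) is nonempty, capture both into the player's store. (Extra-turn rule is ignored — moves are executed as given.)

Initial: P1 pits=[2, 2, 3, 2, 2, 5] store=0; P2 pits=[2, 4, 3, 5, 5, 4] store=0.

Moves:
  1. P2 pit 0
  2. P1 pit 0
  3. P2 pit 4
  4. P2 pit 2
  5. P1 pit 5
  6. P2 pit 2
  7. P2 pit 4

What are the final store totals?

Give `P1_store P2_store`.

Answer: 1 2

Derivation:
Move 1: P2 pit0 -> P1=[2,2,3,2,2,5](0) P2=[0,5,4,5,5,4](0)
Move 2: P1 pit0 -> P1=[0,3,4,2,2,5](0) P2=[0,5,4,5,5,4](0)
Move 3: P2 pit4 -> P1=[1,4,5,2,2,5](0) P2=[0,5,4,5,0,5](1)
Move 4: P2 pit2 -> P1=[1,4,5,2,2,5](0) P2=[0,5,0,6,1,6](2)
Move 5: P1 pit5 -> P1=[1,4,5,2,2,0](1) P2=[1,6,1,7,1,6](2)
Move 6: P2 pit2 -> P1=[1,4,5,2,2,0](1) P2=[1,6,0,8,1,6](2)
Move 7: P2 pit4 -> P1=[1,4,5,2,2,0](1) P2=[1,6,0,8,0,7](2)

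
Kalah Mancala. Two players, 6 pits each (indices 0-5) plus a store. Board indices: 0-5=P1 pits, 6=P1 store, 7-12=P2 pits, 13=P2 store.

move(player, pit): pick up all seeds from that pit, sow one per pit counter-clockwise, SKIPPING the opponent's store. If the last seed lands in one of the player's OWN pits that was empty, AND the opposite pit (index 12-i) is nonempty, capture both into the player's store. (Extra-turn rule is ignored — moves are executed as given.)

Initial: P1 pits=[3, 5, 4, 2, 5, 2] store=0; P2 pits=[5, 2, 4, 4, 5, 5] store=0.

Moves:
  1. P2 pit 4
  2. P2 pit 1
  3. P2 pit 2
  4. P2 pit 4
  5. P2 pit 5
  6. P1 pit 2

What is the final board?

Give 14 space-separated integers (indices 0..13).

Move 1: P2 pit4 -> P1=[4,6,5,2,5,2](0) P2=[5,2,4,4,0,6](1)
Move 2: P2 pit1 -> P1=[4,6,5,2,5,2](0) P2=[5,0,5,5,0,6](1)
Move 3: P2 pit2 -> P1=[5,6,5,2,5,2](0) P2=[5,0,0,6,1,7](2)
Move 4: P2 pit4 -> P1=[5,6,5,2,5,2](0) P2=[5,0,0,6,0,8](2)
Move 5: P2 pit5 -> P1=[6,7,6,3,6,3](0) P2=[6,0,0,6,0,0](3)
Move 6: P1 pit2 -> P1=[6,7,0,4,7,4](1) P2=[7,1,0,6,0,0](3)

Answer: 6 7 0 4 7 4 1 7 1 0 6 0 0 3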